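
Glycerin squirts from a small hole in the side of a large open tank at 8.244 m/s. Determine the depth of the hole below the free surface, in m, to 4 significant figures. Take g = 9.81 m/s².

h ≈ 3.464 m

Torricelli: v = √(2gh), so h = v²/(2g).
h = 8.244²/(2·9.81) = 67.96/19.62 = 3.464 m.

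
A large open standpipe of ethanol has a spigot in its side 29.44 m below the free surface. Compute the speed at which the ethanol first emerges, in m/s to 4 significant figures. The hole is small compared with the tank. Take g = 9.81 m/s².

Torricelli's result v = √(2gh) gives v = √(2·9.81·29.44) = 24.03 m/s.

v ≈ 24.03 m/s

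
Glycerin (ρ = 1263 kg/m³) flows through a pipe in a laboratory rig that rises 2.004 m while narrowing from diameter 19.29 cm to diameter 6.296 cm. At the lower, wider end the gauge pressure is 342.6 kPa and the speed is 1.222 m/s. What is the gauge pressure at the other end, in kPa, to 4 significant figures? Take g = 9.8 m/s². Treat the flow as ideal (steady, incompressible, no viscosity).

235.6 kPa

Continuity gives A₁v₁ = A₂v₂, so v₂ = (292.2 cm²)/(31.13 cm²) × 1.222 m/s = 11.47 m/s.
Bernoulli: P₁ + ½ρv₁² + ρg h₁ = P₂ + ½ρv₂² + ρg h₂, so P₂ = P₁ + ½ρ(v₁² − v₂²) − ρg(h₂ − h₁).
P₂ = 342600 + ½·1263·(1.222² − 11.47²) − 1263·9.8·(+2.004) = 342600 + (-82150) − (24800) = 235600 Pa.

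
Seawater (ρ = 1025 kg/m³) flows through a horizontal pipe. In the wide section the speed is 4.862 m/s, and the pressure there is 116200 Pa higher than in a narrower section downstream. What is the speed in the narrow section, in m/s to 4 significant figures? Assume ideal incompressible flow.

v₂ = 15.82 m/s

With h₁ = h₂, rearranging Bernoulli gives v₂ = √(v₁² + 2ΔP/ρ).
v₂ = √(4.862² + 2·116200/1025) = √(23.64 + 226.7) = 15.82 m/s.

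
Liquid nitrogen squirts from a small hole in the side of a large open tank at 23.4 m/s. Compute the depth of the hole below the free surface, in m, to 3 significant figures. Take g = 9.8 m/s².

Inverting v = √(2gh) gives h = v² / 2g.
h = 23.4²/(2·9.8) = 548/19.60 = 27.9 m.

h ≈ 27.9 m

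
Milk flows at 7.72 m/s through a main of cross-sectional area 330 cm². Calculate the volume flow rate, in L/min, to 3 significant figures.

Q = A·v = 0.0330 m² × 7.72 m/s = 0.255 m³/s.
Converting: 0.255 m³/s × 60000 = 15300 L/min.

15300 L/min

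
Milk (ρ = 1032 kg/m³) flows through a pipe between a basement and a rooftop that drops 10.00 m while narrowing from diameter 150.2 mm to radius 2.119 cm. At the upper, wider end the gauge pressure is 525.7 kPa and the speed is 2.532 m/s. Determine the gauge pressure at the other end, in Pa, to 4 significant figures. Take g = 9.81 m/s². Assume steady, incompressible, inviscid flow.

By continuity, v₂ = v₁·A₁/A₂ = 2.532·(177.2/14.11) = 31.80 m/s.
Applying Bernoulli between the two ends and solving for P₂: P₂ = P₁ + ½ρ(v₁² − v₂²) − ρgΔh.
P₂ = 525700 + ½·1032·(2.532² − 31.80²) − 1032·9.81·(−10.00) = 525700 + (-518600) − (-101200) = 108300 Pa.

P₂ ≈ 108300 Pa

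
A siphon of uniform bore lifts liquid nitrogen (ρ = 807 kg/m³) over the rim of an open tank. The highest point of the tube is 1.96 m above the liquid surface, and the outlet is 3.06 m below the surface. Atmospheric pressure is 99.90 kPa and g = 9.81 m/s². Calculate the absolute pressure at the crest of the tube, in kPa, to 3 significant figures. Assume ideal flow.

60.2 kPa

Bernoulli surface→outlet gives ½v² = g·h_out, so v = √(2·9.81·3.06) = 7.75 m/s.
With constant cross-section the crest speed equals v; applying Bernoulli from the surface up to the crest, P_top = P_atm − ½ρv² − ρg·h_top.
P_top = 99900 − ½·807·7.75² − 807·9.81·1.96 = 60200 Pa.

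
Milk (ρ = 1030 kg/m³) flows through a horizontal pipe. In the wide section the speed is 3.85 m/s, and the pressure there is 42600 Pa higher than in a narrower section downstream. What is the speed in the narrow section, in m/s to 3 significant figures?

With h₁ = h₂, rearranging Bernoulli gives v₂ = √(v₁² + 2ΔP/ρ).
v₂ = √(3.85² + 2·42600/1030) = √(14.8 + 82.7) = 9.88 m/s.

v₂ = 9.88 m/s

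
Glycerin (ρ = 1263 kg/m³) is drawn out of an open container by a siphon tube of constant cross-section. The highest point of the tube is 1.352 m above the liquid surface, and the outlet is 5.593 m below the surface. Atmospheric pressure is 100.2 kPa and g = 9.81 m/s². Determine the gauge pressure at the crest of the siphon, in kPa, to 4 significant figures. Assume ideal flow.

From the surface to the outlet (both open to atmosphere, surface at rest): v = √(2g·h_out) = √(2·9.81·5.593) = 10.48 m/s.
With constant cross-section the crest speed equals v; applying Bernoulli from the surface up to the crest, P_top = P_atm − ½ρv² − ρg·h_top.
P_top = 100200 − ½·1263·10.48² − 1263·9.81·1.352 = 14150 Pa. So P_gauge = P_top − P_atm = -86050 Pa.

-86.05 kPa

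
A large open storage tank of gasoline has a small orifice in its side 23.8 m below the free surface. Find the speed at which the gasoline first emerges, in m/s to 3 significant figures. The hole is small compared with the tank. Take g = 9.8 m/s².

v = 21.6 m/s

Bernoulli from surface to hole (P equal, v_surface ≈ 0): v = √(2gh) = √(2×9.8×23.8) = 21.6 m/s.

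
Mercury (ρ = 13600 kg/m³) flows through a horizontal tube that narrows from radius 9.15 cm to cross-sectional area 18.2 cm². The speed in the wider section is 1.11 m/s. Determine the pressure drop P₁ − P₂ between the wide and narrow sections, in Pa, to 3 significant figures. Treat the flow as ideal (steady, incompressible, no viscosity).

The volume flow rate is constant, so v₂ = (A₁/A₂)v₁ = (263/18.2)·1.11 = 16.0 m/s.
The pipe is horizontal, so Bernoulli reduces to P₁ + ½ρv₁² = P₂ + ½ρv₂².
P₁ − P₂ = ½·13600·(16.0² − 1.11²) = ½·13600·256 = 1740000 Pa.

ΔP ≈ 1740000 Pa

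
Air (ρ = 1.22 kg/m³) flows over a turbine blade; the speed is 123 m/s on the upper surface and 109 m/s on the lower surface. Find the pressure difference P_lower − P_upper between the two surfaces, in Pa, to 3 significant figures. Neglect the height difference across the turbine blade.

With negligible Δh, P + ½ρv² is constant, so P_low − P_up = ½ρ(v_up² − v_low²).
ΔP = ½·1.22·(123² − 109²) = 1980 Pa.

ΔP = 1980 Pa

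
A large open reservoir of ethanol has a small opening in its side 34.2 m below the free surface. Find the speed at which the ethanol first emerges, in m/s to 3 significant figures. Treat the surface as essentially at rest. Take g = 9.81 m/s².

v = 25.9 m/s

Bernoulli from surface to hole (P equal, v_surface ≈ 0): v = √(2gh) = √(2×9.81×34.2) = 25.9 m/s.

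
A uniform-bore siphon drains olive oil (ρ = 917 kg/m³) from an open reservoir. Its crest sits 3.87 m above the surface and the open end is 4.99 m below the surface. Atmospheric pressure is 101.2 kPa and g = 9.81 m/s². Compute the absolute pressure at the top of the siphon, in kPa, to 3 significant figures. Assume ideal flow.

P_top = 21.5 kPa

The outlet speed comes from Torricelli: v = √(2g·4.99) = 9.89 m/s.
Continuity keeps v the same throughout the tube; from surface to crest, P_atm + 0 = P_top + ½ρv² + ρg·h_top.
P_top = 101200 − ½·917·9.89² − 917·9.81·3.87 = 21500 Pa.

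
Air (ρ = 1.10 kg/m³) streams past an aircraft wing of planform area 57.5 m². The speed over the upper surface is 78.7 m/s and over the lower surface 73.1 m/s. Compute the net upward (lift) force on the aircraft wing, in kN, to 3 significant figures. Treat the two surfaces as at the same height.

26.9 kN

The faster flow above has the lower pressure; Bernoulli (same height) gives ΔP = ½ρ(v_up² − v_low²).
ΔP = ½·1.10·(78.7² − 73.1²) = 468 Pa.
Lift = ΔP · A = 468 × 57.5 = 26900 N.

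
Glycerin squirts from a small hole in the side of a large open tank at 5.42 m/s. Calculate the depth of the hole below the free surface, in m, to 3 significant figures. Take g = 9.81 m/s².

1.50 m

For a small hole in a large open tank, ½v² = gh, giving h = v²/(2g).
h = 5.42²/(2·9.81) = 29.4/19.62 = 1.50 m.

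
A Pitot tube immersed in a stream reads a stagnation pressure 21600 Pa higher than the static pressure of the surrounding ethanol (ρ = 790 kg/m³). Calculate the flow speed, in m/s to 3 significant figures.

The dynamic pressure equals the rise in static pressure at the stagnation point: ΔP = ½ρv².
v = √(2ΔP/ρ) = √(2·21600/790) = 7.39 m/s.

v = 7.39 m/s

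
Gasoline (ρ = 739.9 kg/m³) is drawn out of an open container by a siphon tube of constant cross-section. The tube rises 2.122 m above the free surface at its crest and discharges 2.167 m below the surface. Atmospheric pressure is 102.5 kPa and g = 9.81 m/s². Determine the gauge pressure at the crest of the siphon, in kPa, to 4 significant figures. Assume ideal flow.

The outlet speed comes from Torricelli: v = √(2g·2.167) = 6.520 m/s.
Continuity keeps v the same throughout the tube; from surface to crest, P_atm + 0 = P_top + ½ρv² + ρg·h_top.
P_top = 102500 − ½·739.9·6.520² − 739.9·9.81·2.122 = 71370 Pa. So P_gauge = P_top − P_atm = -31130 Pa.

P_gauge ≈ -31.13 kPa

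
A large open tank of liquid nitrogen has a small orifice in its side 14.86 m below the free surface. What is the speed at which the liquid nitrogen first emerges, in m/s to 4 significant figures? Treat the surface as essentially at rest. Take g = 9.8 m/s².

The surface is effectively still and both ends are open, so ½v² = gh and v = √(2·9.8·14.86) = 17.07 m/s.

v = 17.07 m/s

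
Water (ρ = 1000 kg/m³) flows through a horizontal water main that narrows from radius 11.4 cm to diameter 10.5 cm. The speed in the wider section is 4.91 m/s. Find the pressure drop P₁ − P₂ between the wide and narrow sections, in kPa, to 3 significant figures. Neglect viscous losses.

256 kPa

By continuity, v₂ = v₁·A₁/A₂ = 4.91·(408/86.6) = 23.2 m/s.
Along the horizontal streamline, P + ½ρv² is constant.
P₁ − P₂ = ½·1000·(23.2² − 4.91²) = ½·1000·512 = 256000 Pa.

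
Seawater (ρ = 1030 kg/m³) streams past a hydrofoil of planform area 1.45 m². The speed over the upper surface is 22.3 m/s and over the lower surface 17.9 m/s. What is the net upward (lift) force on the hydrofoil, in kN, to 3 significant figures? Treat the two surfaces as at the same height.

132 kN

The faster flow above has the lower pressure; Bernoulli (same height) gives ΔP = ½ρ(v_up² − v_low²).
ΔP = ½·1030·(22.3² − 17.9²) = 91100 Pa.
Lift = ΔP · A = 91100 × 1.45 = 132000 N.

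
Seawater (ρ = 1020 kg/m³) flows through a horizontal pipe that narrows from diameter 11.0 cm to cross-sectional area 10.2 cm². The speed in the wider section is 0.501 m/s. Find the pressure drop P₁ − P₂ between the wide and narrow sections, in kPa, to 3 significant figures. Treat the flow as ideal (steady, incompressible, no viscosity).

ΔP = 11.0 kPa

The volume flow rate is constant, so v₂ = (A₁/A₂)v₁ = (95.0/10.2)·0.501 = 4.67 m/s.
With no height change, Bernoulli's equation is P₁ + ½ρv₁² = P₂ + ½ρv₂².
P₁ − P₂ = ½·1020·(4.67² − 0.501²) = ½·1020·21.5 = 11000 Pa.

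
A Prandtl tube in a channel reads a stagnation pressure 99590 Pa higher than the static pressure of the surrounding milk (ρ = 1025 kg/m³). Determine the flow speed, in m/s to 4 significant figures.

Bernoulli between the free stream and the stagnation point: ½ρv² = P_stag − P_static.
v = √(2ΔP/ρ) = √(2·99590/1025) = 13.94 m/s.

v = 13.94 m/s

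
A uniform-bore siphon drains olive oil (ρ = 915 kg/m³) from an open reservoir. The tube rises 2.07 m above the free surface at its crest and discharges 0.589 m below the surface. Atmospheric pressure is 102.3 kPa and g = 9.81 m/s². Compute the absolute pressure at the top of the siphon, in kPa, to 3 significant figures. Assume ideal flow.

The outlet speed comes from Torricelli: v = √(2g·0.589) = 3.40 m/s.
Continuity keeps v the same throughout the tube; from surface to crest, P_atm + 0 = P_top + ½ρv² + ρg·h_top.
P_top = 102300 − ½·915·3.40² − 915·9.81·2.07 = 78400 Pa.

P_top = 78.4 kPa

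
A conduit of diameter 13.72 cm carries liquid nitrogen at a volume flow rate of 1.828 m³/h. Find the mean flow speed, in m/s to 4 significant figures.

Q = 1.828 m³/h = 0.0005078 m³/s.
v = Q/A = 0.0005078 / 0.01478 = 0.03435 m/s.

v = 0.03435 m/s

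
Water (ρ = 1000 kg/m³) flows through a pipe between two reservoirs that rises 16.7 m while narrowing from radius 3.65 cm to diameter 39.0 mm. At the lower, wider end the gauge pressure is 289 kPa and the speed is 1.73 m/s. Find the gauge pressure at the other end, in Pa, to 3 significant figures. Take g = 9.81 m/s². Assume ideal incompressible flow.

The volume flow rate is constant, so v₂ = (A₁/A₂)v₁ = (41.9/11.9)·1.73 = 6.06 m/s.
Energy conservation along the streamline gives P₂ = P₁ − ½ρ(v₂² − v₁²) − ρg(h₂ − h₁).
P₂ = 289000 + ½·1000·(1.73² − 6.06²) − 1000·9.81·(+16.7) = 289000 + (-16900) − (164000) = 108000 Pa.

P₂ = 108000 Pa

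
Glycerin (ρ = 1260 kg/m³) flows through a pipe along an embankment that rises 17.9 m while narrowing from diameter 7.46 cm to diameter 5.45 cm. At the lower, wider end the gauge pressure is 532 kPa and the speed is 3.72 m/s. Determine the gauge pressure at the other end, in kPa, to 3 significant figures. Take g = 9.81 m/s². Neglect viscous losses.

P₂ = 289 kPa

By continuity, v₂ = v₁·A₁/A₂ = 3.72·(43.7/23.3) = 6.97 m/s.
Bernoulli: P₁ + ½ρv₁² + ρg h₁ = P₂ + ½ρv₂² + ρg h₂, so P₂ = P₁ + ½ρ(v₁² − v₂²) − ρg(h₂ − h₁).
P₂ = 532000 + ½·1260·(3.72² − 6.97²) − 1260·9.81·(+17.9) = 532000 + (-21900) − (221000) = 289000 Pa.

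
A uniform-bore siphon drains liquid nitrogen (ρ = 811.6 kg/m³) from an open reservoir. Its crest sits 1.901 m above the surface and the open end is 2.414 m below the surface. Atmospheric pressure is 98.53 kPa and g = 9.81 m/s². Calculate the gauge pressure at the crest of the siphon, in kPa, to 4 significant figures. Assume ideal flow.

Bernoulli surface→outlet gives ½v² = g·h_out, so v = √(2·9.81·2.414) = 6.882 m/s.
Continuity keeps v the same throughout the tube; from surface to crest, P_atm + 0 = P_top + ½ρv² + ρg·h_top.
P_top = 98530 − ½·811.6·6.882² − 811.6·9.81·1.901 = 64170 Pa. So P_gauge = P_top − P_atm = -34360 Pa.

P_gauge ≈ -34.36 kPa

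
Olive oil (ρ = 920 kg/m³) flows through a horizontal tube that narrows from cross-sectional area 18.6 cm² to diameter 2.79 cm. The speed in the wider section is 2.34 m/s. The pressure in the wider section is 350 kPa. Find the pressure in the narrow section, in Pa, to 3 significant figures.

P₂ ≈ 329000 Pa

Continuity gives A₁v₁ = A₂v₂, so v₂ = (18.6 cm²)/(6.11 cm²) × 2.34 m/s = 7.12 m/s.
Bernoulli (h₁ = h₂): P₁ − P₂ = ½ρ(v₂² − v₁²).
P₂ = P₁ − ½ρ(v₂² − v₁²) = 350000 − ½·920·(7.12² − 2.34²) = 350000 − 20800 = 329000 Pa.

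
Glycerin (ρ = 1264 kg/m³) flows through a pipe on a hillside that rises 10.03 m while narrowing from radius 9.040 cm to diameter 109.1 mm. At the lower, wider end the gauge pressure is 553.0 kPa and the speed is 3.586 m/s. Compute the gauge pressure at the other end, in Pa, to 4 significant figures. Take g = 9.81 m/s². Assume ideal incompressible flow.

By continuity, v₂ = v₁·A₁/A₂ = 3.586·(256.7/93.48) = 9.848 m/s.
Energy conservation along the streamline gives P₂ = P₁ − ½ρ(v₂² − v₁²) − ρg(h₂ − h₁).
P₂ = 553000 + ½·1264·(3.586² − 9.848²) − 1264·9.81·(+10.03) = 553000 + (-53170) − (124400) = 375500 Pa.

P₂ = 375500 Pa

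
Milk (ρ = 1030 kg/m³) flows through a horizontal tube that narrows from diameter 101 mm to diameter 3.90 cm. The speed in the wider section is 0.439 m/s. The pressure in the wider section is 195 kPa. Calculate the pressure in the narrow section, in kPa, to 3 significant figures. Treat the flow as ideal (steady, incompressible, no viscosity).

Mass conservation (A₁v₁ = A₂v₂) gives v₂ = 0.439 × 80.1/11.9 = 2.94 m/s.
Along the horizontal streamline, P + ½ρv² is constant.
P₂ = P₁ − ½ρ(v₂² − v₁²) = 195000 − ½·1030·(2.94² − 0.439²) = 195000 − 4370 = 191000 Pa.

191 kPa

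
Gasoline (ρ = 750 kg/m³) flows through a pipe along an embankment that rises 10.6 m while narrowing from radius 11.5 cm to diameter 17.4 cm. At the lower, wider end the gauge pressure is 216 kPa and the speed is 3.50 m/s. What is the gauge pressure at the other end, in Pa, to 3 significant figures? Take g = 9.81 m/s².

By continuity, v₂ = v₁·A₁/A₂ = 3.50·(415/238) = 6.12 m/s.
Bernoulli: P₁ + ½ρv₁² + ρg h₁ = P₂ + ½ρv₂² + ρg h₂, so P₂ = P₁ + ½ρ(v₁² − v₂²) − ρg(h₂ − h₁).
P₂ = 216000 + ½·750·(3.50² − 6.12²) − 750·9.81·(+10.6) = 216000 + (-9430) − (78000) = 129000 Pa.

129000 Pa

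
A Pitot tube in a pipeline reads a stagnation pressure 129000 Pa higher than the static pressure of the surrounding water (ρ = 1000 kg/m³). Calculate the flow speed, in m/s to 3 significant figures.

At the stagnation point the flow is brought to rest, so Bernoulli gives P_stag − P_static = ½ρv².
v = √(2ΔP/ρ) = √(2·129000/1000) = 16.1 m/s.

v = 16.1 m/s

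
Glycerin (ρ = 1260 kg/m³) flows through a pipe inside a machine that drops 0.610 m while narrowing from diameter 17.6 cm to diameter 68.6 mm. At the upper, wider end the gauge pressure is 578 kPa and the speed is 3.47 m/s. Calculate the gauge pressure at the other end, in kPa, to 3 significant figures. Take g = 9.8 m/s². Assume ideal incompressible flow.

P₂ ≈ 264 kPa

The volume flow rate is constant, so v₂ = (A₁/A₂)v₁ = (243/37.0)·3.47 = 22.8 m/s.
Bernoulli: P₁ + ½ρv₁² + ρg h₁ = P₂ + ½ρv₂² + ρg h₂, so P₂ = P₁ + ½ρ(v₁² − v₂²) − ρg(h₂ − h₁).
P₂ = 578000 + ½·1260·(3.47² − 22.8²) − 1260·9.8·(−0.610) = 578000 + (-321000) − (-7530) = 264000 Pa.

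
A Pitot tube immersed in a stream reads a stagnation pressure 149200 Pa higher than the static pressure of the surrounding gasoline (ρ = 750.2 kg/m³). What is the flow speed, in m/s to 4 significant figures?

19.94 m/s

The dynamic pressure equals the rise in static pressure at the stagnation point: ΔP = ½ρv².
v = √(2ΔP/ρ) = √(2·149200/750.2) = 19.94 m/s.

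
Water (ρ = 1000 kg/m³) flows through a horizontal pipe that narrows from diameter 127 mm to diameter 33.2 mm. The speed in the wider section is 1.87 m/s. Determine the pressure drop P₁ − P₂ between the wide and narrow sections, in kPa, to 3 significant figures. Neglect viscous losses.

373 kPa

The volume flow rate is constant, so v₂ = (A₁/A₂)v₁ = (127/8.66)·1.87 = 27.4 m/s.
With no height change, Bernoulli's equation is P₁ + ½ρv₁² = P₂ + ½ρv₂².
P₁ − P₂ = ½·1000·(27.4² − 1.87²) = ½·1000·745 = 373000 Pa.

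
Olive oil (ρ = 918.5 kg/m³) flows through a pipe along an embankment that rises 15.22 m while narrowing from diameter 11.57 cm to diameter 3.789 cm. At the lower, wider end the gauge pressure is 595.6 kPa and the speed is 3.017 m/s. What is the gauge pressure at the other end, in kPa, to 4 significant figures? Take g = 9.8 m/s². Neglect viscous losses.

By continuity, v₂ = v₁·A₁/A₂ = 3.017·(105.1/11.28) = 28.13 m/s.
Energy conservation along the streamline gives P₂ = P₁ − ½ρ(v₂² − v₁²) − ρg(h₂ − h₁).
P₂ = 595600 + ½·918.5·(3.017² − 28.13²) − 918.5·9.8·(+15.22) = 595600 + (-359300) − (137000) = 99340 Pa.

P₂ ≈ 99.34 kPa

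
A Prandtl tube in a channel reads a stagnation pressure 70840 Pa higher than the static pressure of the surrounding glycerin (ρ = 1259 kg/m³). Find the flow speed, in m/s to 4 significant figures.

v ≈ 10.61 m/s

At the stagnation point the flow is brought to rest, so Bernoulli gives P_stag − P_static = ½ρv².
v = √(2ΔP/ρ) = √(2·70840/1259) = 10.61 m/s.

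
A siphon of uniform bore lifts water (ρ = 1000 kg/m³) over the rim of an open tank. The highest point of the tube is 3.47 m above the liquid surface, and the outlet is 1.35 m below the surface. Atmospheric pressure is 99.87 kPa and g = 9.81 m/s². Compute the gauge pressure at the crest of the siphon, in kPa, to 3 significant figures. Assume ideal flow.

P_gauge ≈ -47.3 kPa

The outlet speed comes from Torricelli: v = √(2g·1.35) = 5.15 m/s.
The bore is uniform, so the speed at the crest is the same v. Bernoulli surface→crest: P_atm = P_top + ½ρv² + ρg·h_top.
P_top = 99870 − ½·1000·5.15² − 1000·9.81·3.47 = 52600 Pa. So P_gauge = P_top − P_atm = -47300 Pa.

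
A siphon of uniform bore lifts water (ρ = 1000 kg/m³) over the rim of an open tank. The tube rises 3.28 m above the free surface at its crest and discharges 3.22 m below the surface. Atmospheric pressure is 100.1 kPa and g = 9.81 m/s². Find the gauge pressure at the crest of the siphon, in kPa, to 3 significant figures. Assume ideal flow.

Bernoulli surface→outlet gives ½v² = g·h_out, so v = √(2·9.81·3.22) = 7.95 m/s.
Continuity keeps v the same throughout the tube; from surface to crest, P_atm + 0 = P_top + ½ρv² + ρg·h_top.
P_top = 100100 − ½·1000·7.95² − 1000·9.81·3.28 = 36300 Pa. So P_gauge = P_top − P_atm = -63800 Pa.

P_gauge ≈ -63.8 kPa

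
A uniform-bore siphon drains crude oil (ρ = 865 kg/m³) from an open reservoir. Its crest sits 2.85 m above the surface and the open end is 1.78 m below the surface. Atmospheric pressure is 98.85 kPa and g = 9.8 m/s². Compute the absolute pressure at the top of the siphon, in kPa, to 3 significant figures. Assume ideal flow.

The outlet speed comes from Torricelli: v = √(2g·1.78) = 5.91 m/s.
Continuity keeps v the same throughout the tube; from surface to crest, P_atm + 0 = P_top + ½ρv² + ρg·h_top.
P_top = 98850 − ½·865·5.91² − 865·9.8·2.85 = 59600 Pa.

P_top ≈ 59.6 kPa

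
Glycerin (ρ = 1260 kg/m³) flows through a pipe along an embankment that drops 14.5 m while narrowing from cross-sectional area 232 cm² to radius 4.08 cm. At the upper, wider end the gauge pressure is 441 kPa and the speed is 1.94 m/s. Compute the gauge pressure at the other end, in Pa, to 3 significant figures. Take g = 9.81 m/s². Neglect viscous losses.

By continuity, v₂ = v₁·A₁/A₂ = 1.94·(232/52.3) = 8.61 m/s.
Bernoulli: P₁ + ½ρv₁² + ρg h₁ = P₂ + ½ρv₂² + ρg h₂, so P₂ = P₁ + ½ρ(v₁² − v₂²) − ρg(h₂ − h₁).
P₂ = 441000 + ½·1260·(1.94² − 8.61²) − 1260·9.81·(−14.5) = 441000 + (-44300) − (-179000) = 576000 Pa.

P₂ = 576000 Pa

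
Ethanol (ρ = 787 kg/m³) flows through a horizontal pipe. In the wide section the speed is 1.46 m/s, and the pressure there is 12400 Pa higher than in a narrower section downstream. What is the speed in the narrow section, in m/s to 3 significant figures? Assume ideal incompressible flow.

With h₁ = h₂, rearranging Bernoulli gives v₂ = √(v₁² + 2ΔP/ρ).
v₂ = √(1.46² + 2·12400/787) = √(2.13 + 31.5) = 5.80 m/s.

v₂ = 5.80 m/s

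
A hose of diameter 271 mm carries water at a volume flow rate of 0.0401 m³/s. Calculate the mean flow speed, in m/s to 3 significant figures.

Q = 0.0401 m³/s = 0.0401 m³/s.
v = Q/A = 0.0401 / 0.0577 = 0.695 m/s.

0.695 m/s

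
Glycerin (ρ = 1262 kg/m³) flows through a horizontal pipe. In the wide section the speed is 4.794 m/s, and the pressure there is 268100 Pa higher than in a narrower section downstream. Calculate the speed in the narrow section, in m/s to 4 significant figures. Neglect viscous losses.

v₂ = 21.16 m/s

With h₁ = h₂, rearranging Bernoulli gives v₂ = √(v₁² + 2ΔP/ρ).
v₂ = √(4.794² + 2·268100/1262) = √(22.98 + 424.9) = 21.16 m/s.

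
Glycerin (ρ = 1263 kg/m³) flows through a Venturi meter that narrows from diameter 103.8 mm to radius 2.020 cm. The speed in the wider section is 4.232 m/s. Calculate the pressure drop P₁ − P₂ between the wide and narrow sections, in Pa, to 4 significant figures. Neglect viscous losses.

481600 Pa

The volume flow rate is constant, so v₂ = (A₁/A₂)v₁ = (84.62/12.82)·4.232 = 27.94 m/s.
Along the horizontal streamline, P + ½ρv² is constant.
P₁ − P₂ = ½·1263·(27.94² − 4.232²) = ½·1263·762.6 = 481600 Pa.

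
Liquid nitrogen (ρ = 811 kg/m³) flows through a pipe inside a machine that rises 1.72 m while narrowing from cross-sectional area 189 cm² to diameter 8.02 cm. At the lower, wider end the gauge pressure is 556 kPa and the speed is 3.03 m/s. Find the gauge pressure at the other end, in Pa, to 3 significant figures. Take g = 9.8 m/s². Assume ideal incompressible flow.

By continuity, v₂ = v₁·A₁/A₂ = 3.03·(189/50.5) = 11.3 m/s.
Applying Bernoulli between the two ends and solving for P₂: P₂ = P₁ + ½ρ(v₁² − v₂²) − ρgΔh.
P₂ = 556000 + ½·811·(3.03² − 11.3²) − 811·9.8·(+1.72) = 556000 + (-48400) − (13700) = 494000 Pa.

P₂ ≈ 494000 Pa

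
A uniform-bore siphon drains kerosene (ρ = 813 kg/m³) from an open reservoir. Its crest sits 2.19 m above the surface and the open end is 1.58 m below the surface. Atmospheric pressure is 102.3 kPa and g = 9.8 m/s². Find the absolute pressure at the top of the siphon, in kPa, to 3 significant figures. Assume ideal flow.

P_top ≈ 72.3 kPa

From the surface to the outlet (both open to atmosphere, surface at rest): v = √(2g·h_out) = √(2·9.8·1.58) = 5.56 m/s.
Continuity keeps v the same throughout the tube; from surface to crest, P_atm + 0 = P_top + ½ρv² + ρg·h_top.
P_top = 102300 − ½·813·5.56² − 813·9.8·2.19 = 72300 Pa.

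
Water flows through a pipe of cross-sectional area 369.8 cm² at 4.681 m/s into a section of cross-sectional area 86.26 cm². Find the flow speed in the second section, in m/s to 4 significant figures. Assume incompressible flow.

Continuity gives A₁v₁ = A₂v₂, so v₂ = (369.8 cm²)/(86.26 cm²) × 4.681 m/s = 20.07 m/s.

20.07 m/s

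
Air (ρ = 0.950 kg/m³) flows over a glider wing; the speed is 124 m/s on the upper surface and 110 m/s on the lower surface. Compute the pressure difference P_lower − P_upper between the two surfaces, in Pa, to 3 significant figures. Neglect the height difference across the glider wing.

With negligible Δh, P + ½ρv² is constant, so P_low − P_up = ½ρ(v_up² − v_low²).
ΔP = ½·0.950·(124² − 110²) = 1560 Pa.

ΔP = 1560 Pa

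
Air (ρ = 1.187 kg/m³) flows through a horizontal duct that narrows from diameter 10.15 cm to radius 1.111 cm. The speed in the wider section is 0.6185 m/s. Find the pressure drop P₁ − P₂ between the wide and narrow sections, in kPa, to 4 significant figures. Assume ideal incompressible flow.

Continuity gives A₁v₁ = A₂v₂, so v₂ = (80.91 cm²)/(3.878 cm²) × 0.6185 m/s = 12.91 m/s.
With no height change, Bernoulli's equation is P₁ + ½ρv₁² = P₂ + ½ρv₂².
P₁ − P₂ = ½·1.187·(12.91² − 0.6185²) = ½·1.187·166.2 = 98.63 Pa.

ΔP ≈ 0.09863 kPa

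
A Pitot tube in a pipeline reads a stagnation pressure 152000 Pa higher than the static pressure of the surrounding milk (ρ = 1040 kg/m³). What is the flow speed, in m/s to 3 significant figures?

At the stagnation point the flow is brought to rest, so Bernoulli gives P_stag − P_static = ½ρv².
v = √(2ΔP/ρ) = √(2·152000/1040) = 17.1 m/s.

17.1 m/s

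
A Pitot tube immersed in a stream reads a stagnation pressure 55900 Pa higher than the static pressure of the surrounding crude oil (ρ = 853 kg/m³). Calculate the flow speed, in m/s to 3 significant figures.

The dynamic pressure equals the rise in static pressure at the stagnation point: ΔP = ½ρv².
v = √(2ΔP/ρ) = √(2·55900/853) = 11.4 m/s.

v = 11.4 m/s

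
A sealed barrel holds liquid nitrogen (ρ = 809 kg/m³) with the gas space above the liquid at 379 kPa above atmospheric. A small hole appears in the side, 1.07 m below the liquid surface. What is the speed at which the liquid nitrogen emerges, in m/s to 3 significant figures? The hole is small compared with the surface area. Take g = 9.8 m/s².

v = 31.0 m/s

Take point 1 at the surface (v₁ ≈ 0) and point 2 at the hole (at atmospheric pressure). Bernoulli: P₁ + ρg h = P_atm + ½ρv₂².
With P₁ − P_atm = 379000 Pa, v₂ = √(2gh + 2ΔP/ρ) = √(2·9.8·1.07 + 2·379000/809) = 31.0 m/s.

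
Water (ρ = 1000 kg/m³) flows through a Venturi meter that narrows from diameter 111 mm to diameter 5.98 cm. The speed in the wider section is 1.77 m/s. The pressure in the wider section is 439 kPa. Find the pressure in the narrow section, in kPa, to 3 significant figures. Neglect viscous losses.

P₂ ≈ 422 kPa

Continuity gives A₁v₁ = A₂v₂, so v₂ = (96.8 cm²)/(28.1 cm²) × 1.77 m/s = 6.10 m/s.
The pipe is horizontal, so Bernoulli reduces to P₁ + ½ρv₁² = P₂ + ½ρv₂².
P₂ = P₁ − ½ρ(v₂² − v₁²) = 439000 − ½·1000·(6.10² − 1.77²) = 439000 − 17000 = 422000 Pa.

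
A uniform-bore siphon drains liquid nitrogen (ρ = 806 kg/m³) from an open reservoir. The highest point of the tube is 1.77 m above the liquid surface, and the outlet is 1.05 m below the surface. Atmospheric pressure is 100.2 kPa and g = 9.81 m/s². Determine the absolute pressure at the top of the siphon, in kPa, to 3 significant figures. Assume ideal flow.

P_top = 77.9 kPa

Bernoulli surface→outlet gives ½v² = g·h_out, so v = √(2·9.81·1.05) = 4.54 m/s.
The bore is uniform, so the speed at the crest is the same v. Bernoulli surface→crest: P_atm = P_top + ½ρv² + ρg·h_top.
P_top = 100200 − ½·806·4.54² − 806·9.81·1.77 = 77900 Pa.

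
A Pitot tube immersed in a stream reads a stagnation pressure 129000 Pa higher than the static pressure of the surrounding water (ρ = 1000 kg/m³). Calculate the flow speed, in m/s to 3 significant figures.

v ≈ 16.1 m/s

Bernoulli between the free stream and the stagnation point: ½ρv² = P_stag − P_static.
v = √(2ΔP/ρ) = √(2·129000/1000) = 16.1 m/s.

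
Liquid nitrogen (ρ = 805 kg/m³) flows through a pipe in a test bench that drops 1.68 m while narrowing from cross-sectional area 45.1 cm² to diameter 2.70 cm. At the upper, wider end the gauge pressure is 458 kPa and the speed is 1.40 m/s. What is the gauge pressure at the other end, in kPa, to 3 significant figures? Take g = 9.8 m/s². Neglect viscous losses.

By continuity, v₂ = v₁·A₁/A₂ = 1.40·(45.1/5.73) = 11.0 m/s.
Applying Bernoulli between the two ends and solving for P₂: P₂ = P₁ + ½ρ(v₁² − v₂²) − ρgΔh.
P₂ = 458000 + ½·805·(1.40² − 11.0²) − 805·9.8·(−1.68) = 458000 + (-48200) − (-13300) = 423000 Pa.

P₂ ≈ 423 kPa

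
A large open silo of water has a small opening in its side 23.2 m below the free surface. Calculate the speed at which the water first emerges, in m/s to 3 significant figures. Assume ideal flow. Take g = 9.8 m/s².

21.3 m/s

Torricelli's result v = √(2gh) gives v = √(2·9.8·23.2) = 21.3 m/s.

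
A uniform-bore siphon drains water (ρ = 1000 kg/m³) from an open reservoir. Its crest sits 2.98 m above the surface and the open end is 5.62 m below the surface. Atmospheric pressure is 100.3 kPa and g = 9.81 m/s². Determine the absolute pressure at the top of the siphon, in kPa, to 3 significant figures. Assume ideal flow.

P_top ≈ 15.9 kPa

From the surface to the outlet (both open to atmosphere, surface at rest): v = √(2g·h_out) = √(2·9.81·5.62) = 10.5 m/s.
The bore is uniform, so the speed at the crest is the same v. Bernoulli surface→crest: P_atm = P_top + ½ρv² + ρg·h_top.
P_top = 100300 − ½·1000·10.5² − 1000·9.81·2.98 = 15900 Pa.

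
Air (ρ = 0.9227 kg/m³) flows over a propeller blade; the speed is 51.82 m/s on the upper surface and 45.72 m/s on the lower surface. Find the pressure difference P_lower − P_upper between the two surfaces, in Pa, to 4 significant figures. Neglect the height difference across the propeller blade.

ΔP ≈ 274.5 Pa

The pressure is lower where the speed is higher: ΔP = ½ρ(v_up² − v_low²).
ΔP = ½·0.9227·(51.82² − 45.72²) = 274.5 Pa.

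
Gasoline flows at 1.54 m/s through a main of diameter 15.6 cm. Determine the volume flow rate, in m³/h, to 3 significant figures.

Q = A·v = 0.0191 m² × 1.54 m/s = 0.0294 m³/s.
Converting: 0.0294 m³/s × 3600 = 106 m³/h.

Q ≈ 106 m³/h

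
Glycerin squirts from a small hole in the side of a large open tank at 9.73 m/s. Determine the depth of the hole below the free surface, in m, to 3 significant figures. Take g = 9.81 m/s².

4.83 m

Torricelli: v = √(2gh), so h = v²/(2g).
h = 9.73²/(2·9.81) = 94.7/19.62 = 4.83 m.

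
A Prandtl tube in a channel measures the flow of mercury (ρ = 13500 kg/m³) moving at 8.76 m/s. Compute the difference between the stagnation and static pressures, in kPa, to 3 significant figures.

The dynamic pressure equals the rise in static pressure at the stagnation point: ΔP = ½ρv².
ΔP = ½·13500·8.76² = 518000 Pa.

ΔP ≈ 518 kPa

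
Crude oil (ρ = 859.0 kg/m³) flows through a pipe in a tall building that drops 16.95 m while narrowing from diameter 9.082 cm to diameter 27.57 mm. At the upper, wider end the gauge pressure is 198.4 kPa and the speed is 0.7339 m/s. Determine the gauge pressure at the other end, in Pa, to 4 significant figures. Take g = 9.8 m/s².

Mass conservation (A₁v₁ = A₂v₂) gives v₂ = 0.7339 × 64.78/5.970 = 7.964 m/s.
Applying Bernoulli between the two ends and solving for P₂: P₂ = P₁ + ½ρ(v₁² − v₂²) − ρgΔh.
P₂ = 198400 + ½·859.0·(0.7339² − 7.964²) − 859.0·9.8·(−16.95) = 198400 + (-27010) − (-142700) = 314100 Pa.

P₂ ≈ 314100 Pa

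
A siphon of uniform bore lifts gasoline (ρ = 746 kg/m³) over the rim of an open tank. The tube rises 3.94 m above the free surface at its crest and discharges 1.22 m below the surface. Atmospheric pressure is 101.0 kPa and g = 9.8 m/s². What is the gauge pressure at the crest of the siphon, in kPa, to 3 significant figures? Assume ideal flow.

P_gauge ≈ -37.7 kPa

From the surface to the outlet (both open to atmosphere, surface at rest): v = √(2g·h_out) = √(2·9.8·1.22) = 4.89 m/s.
Continuity keeps v the same throughout the tube; from surface to crest, P_atm + 0 = P_top + ½ρv² + ρg·h_top.
P_top = 101000 − ½·746·4.89² − 746·9.8·3.94 = 63300 Pa. So P_gauge = P_top − P_atm = -37700 Pa.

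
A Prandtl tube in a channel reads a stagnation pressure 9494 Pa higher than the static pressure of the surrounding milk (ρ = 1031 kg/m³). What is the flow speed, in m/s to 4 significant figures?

The dynamic pressure equals the rise in static pressure at the stagnation point: ΔP = ½ρv².
v = √(2ΔP/ρ) = √(2·9494/1031) = 4.292 m/s.

v ≈ 4.292 m/s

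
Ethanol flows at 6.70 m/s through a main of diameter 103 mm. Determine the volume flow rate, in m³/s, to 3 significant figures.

Q = A·v = 0.00833 m² × 6.70 m/s = 0.0558 m³/s.

Q ≈ 0.0558 m³/s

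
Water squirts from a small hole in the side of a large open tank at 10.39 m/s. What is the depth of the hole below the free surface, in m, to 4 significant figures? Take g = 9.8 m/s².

Inverting v = √(2gh) gives h = v² / 2g.
h = 10.39²/(2·9.8) = 108.0/19.60 = 5.508 m.

h ≈ 5.508 m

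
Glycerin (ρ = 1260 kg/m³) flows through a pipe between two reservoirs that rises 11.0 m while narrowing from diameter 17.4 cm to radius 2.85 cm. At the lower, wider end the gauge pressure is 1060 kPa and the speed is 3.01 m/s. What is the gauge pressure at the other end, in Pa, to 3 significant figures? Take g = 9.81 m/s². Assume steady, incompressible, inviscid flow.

P₂ ≈ 434000 Pa

Mass conservation (A₁v₁ = A₂v₂) gives v₂ = 3.01 × 238/25.5 = 28.0 m/s.
Applying Bernoulli between the two ends and solving for P₂: P₂ = P₁ + ½ρ(v₁² − v₂²) − ρgΔh.
P₂ = 1060000 + ½·1260·(3.01² − 28.0²) − 1260·9.81·(+11.0) = 1060000 + (-490000) − (136000) = 434000 Pa.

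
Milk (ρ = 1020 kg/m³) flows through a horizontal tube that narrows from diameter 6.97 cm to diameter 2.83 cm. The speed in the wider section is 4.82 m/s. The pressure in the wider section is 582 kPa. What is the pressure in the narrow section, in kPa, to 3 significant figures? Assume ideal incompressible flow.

P₂ = 158 kPa

By continuity, v₂ = v₁·A₁/A₂ = 4.82·(38.2/6.29) = 29.2 m/s.
With no height change, Bernoulli's equation is P₁ + ½ρv₁² = P₂ + ½ρv₂².
P₂ = P₁ − ½ρ(v₂² − v₁²) = 582000 − ½·1020·(29.2² − 4.82²) = 582000 − 424000 = 158000 Pa.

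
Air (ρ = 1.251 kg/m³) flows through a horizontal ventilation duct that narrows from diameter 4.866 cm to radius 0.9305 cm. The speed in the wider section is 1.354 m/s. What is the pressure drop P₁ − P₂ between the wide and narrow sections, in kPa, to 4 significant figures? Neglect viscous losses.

ΔP = 0.05245 kPa

Mass conservation (A₁v₁ = A₂v₂) gives v₂ = 1.354 × 18.60/2.720 = 9.257 m/s.
The pipe is horizontal, so Bernoulli reduces to P₁ + ½ρv₁² = P₂ + ½ρv₂².
P₁ − P₂ = ½·1.251·(9.257² − 1.354²) = ½·1.251·83.86 = 52.45 Pa.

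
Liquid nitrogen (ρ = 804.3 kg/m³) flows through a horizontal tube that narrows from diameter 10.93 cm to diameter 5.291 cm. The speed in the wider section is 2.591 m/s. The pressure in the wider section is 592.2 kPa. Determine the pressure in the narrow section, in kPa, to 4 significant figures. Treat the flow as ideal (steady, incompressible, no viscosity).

Continuity gives A₁v₁ = A₂v₂, so v₂ = (93.83 cm²)/(21.99 cm²) × 2.591 m/s = 11.06 m/s.
The pipe is horizontal, so Bernoulli reduces to P₁ + ½ρv₁² = P₂ + ½ρv₂².
P₂ = P₁ − ½ρ(v₂² − v₁²) = 592200 − ½·804.3·(11.06² − 2.591²) = 592200 − 46460 = 545700 Pa.

P₂ ≈ 545.7 kPa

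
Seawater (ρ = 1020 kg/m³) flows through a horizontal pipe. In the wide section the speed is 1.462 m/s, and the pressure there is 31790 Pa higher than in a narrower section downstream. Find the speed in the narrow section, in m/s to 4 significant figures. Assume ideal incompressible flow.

8.029 m/s

With h₁ = h₂, rearranging Bernoulli gives v₂ = √(v₁² + 2ΔP/ρ).
v₂ = √(1.462² + 2·31790/1020) = √(2.137 + 62.33) = 8.029 m/s.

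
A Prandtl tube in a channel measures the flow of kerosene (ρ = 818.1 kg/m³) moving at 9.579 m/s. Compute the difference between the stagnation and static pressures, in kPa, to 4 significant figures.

Bernoulli between the free stream and the stagnation point: ½ρv² = P_stag − P_static.
ΔP = ½·818.1·9.579² = 37530 Pa.

37.53 kPa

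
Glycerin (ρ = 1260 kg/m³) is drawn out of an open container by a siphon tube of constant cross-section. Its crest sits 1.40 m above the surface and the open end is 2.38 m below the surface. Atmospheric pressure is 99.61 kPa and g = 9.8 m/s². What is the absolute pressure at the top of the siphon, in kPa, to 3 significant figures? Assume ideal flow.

P_top = 52.9 kPa

Bernoulli surface→outlet gives ½v² = g·h_out, so v = √(2·9.8·2.38) = 6.83 m/s.
Continuity keeps v the same throughout the tube; from surface to crest, P_atm + 0 = P_top + ½ρv² + ρg·h_top.
P_top = 99610 − ½·1260·6.83² − 1260·9.8·1.40 = 52900 Pa.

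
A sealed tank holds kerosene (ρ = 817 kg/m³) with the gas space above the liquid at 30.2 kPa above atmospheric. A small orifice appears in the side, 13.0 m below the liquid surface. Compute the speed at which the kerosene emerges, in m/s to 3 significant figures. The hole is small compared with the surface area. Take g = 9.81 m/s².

Take point 1 at the surface (v₁ ≈ 0) and point 2 at the hole (at atmospheric pressure). Bernoulli: P₁ + ρg h = P_atm + ½ρv₂².
With P₁ − P_atm = 30200 Pa, v₂ = √(2gh + 2ΔP/ρ) = √(2·9.81·13.0 + 2·30200/817) = 18.1 m/s.

v ≈ 18.1 m/s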